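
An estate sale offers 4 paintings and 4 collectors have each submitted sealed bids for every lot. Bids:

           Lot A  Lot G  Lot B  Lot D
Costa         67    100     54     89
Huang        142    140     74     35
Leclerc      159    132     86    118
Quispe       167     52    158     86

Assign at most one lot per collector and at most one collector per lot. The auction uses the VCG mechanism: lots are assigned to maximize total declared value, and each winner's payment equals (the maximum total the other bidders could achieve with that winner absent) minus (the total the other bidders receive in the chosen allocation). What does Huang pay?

Huang pays $11.

Efficient allocation: Costa→Lot D ($89), Huang→Lot G ($140), Leclerc→Lot A ($159), Quispe→Lot B ($158); total welfare W = $546.
Huang receives Lot G at value $140, so the others get W − 140 = $406.
Without Huang: best allocation of the remaining 3 bidders over all 4 lots is Costa→Lot G ($100), Leclerc→Lot A ($159), Quispe→Lot B ($158), total $417.
VCG payment = (others' best without Huang) − (others' welfare with Huang) = 417 − 406 = $11.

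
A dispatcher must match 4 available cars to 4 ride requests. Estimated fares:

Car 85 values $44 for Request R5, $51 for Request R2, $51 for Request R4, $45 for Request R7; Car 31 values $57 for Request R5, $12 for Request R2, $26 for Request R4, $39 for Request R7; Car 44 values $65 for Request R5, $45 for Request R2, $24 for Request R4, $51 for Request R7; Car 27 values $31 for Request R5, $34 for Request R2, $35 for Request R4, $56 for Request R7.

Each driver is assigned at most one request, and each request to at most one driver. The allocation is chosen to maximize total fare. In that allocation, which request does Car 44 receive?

Car 44 receives Request R2.

This is the linear assignment problem.
Optimal: Car 85→Request R4 ($51), Car 31→Request R5 ($57), Car 44→Request R2 ($45), Car 27→Request R7 ($56) — total 51+57+45+56 = $209.
Column-greedy (each request in turn goes to its best remaining driver) gives $190, worse by 19.
Car 44's own top request is Request R5 ($65), but forcing Car 44→Request R5 and reassigning the rest optimally gives only $198 — worse by 11.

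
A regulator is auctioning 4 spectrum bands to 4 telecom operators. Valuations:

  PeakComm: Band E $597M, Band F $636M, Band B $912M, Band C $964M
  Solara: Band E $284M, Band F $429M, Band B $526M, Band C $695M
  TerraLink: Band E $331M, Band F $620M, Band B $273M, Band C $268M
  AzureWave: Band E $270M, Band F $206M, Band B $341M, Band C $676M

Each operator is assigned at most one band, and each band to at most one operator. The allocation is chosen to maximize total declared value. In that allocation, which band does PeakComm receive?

PeakComm receives Band B.

This is the linear assignment problem.
Optimal: PeakComm→Band B ($912M), Solara→Band C ($695M), TerraLink→Band F ($620M), AzureWave→Band E ($270M) — total 912+695+620+270 = $2497M.
Column-greedy (each band in turn goes to its best remaining operator) gives $2419M, worse by 78.
Next-best assignment: PeakComm→Band B, Solara→Band E, TerraLink→Band F, AzureWave→Band C = $2492M.
Swapping PeakComm↔AzureWave (PeakComm→Band E $597M, AzureWave→Band B $341M) loses 244.
PeakComm's own top band is Band C ($964M), but forcing PeakComm→Band C and reassigning the rest optimally gives only $2380M — worse by 117.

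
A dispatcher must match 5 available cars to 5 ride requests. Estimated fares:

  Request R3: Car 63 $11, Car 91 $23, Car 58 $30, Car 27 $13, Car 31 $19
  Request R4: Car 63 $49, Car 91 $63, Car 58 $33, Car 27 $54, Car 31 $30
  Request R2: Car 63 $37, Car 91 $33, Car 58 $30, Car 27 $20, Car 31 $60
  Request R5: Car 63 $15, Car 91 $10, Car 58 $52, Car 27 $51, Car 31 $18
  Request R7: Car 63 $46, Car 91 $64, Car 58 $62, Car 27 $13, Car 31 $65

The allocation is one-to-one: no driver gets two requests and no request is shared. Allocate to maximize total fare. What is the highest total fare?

This is a one-to-one assignment (maximum-weight bipartite matching).
Optimal: Car 63→Request R4 ($49), Car 91→Request R7 ($64), Car 58→Request R3 ($30), Car 27→Request R5 ($51), Car 31→Request R2 ($60) — total 49+64+30+51+60 = $254.
Column-greedy (each request in turn goes to its best remaining driver) gives $250, worse by 4.

Max total: $254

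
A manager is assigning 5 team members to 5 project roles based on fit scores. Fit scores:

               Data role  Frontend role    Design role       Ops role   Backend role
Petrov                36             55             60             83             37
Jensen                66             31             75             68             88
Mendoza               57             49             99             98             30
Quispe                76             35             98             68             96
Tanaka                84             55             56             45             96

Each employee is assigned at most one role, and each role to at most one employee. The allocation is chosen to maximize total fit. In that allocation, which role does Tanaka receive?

Tanaka receives Data role.

Optimal: Petrov→Frontend role (55 pts), Jensen→Backend role (88 pts), Mendoza→Ops role (98 pts), Quispe→Design role (98 pts), Tanaka→Data role (84 pts) — total 55+88+98+98+84 = 423 pts.
Row-greedy (each employee in turn takes its best remaining role) gives 401 pts, worse by 22.
Every other assignment is strictly worse.
Tanaka's own top role is Backend role (96 pts), but forcing Tanaka→Backend role and reassigning the rest optimally gives only 413 pts — worse by 10.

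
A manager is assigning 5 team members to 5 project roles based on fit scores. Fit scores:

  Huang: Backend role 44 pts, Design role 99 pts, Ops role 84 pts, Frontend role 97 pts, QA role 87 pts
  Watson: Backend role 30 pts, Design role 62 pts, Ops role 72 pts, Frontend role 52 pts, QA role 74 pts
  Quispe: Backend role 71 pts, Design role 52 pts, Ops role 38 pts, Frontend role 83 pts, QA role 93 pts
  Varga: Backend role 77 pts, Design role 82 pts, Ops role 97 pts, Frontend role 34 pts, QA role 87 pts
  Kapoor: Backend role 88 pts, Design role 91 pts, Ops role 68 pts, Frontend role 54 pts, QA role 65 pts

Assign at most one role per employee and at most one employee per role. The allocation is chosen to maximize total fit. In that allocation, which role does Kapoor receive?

Kapoor receives Backend role.

Optimal: Huang→Design role (99 pts), Watson→QA role (74 pts), Quispe→Frontend role (83 pts), Varga→Ops role (97 pts), Kapoor→Backend role (88 pts) — total 99+74+83+97+88 = 441 pts.
Max-entry greedy (repeatedly take the single best remaining cell) gives 429 pts, worse by 12.
Kapoor's own top role is Design role (91 pts), but forcing Kapoor→Design role and reassigning the rest optimally gives only 430 pts — worse by 11.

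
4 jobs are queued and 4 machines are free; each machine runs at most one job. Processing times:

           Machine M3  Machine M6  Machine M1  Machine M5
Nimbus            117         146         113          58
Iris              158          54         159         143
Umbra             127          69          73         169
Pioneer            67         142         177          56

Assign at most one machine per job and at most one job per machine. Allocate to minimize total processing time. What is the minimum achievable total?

Minimum total: 252 min

This is the linear assignment problem.
Optimal: Nimbus→Machine M5 (58 min), Iris→Machine M6 (54 min), Umbra→Machine M1 (73 min), Pioneer→Machine M3 (67 min) — total 58+54+73+67 = 252 min.
Min-entry greedy (repeatedly take the single cheapest remaining cell) gives 300 min, worse by 48.
Swapping Pioneer↔Umbra (Pioneer→Machine M1 177 min, Umbra→Machine M3 127 min) adds 164.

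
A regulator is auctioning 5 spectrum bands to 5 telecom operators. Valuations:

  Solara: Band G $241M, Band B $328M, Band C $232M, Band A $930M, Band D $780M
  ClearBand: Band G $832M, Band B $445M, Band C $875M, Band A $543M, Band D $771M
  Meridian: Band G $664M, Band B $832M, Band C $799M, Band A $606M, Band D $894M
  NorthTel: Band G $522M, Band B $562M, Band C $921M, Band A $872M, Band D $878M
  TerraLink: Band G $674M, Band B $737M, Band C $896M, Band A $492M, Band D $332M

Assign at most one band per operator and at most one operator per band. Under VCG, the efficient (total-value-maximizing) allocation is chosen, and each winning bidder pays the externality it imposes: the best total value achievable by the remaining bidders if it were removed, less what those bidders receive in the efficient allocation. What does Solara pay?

Solara pays $56M.

Efficient allocation: Solara→Band A ($930M), ClearBand→Band G ($832M), Meridian→Band B ($832M), NorthTel→Band D ($878M), TerraLink→Band C ($896M); total welfare W = $4368M.
Solara receives Band A at value $930M, so the others get W − 930 = $3438M.
Without Solara: best allocation of the remaining 4 bidders over all 5 bands is ClearBand→Band G ($832M), Meridian→Band D ($894M), NorthTel→Band A ($872M), TerraLink→Band C ($896M), total $3494M.
VCG payment = (others' best without Solara) − (others' welfare with Solara) = 3494 − 3438 = $56M.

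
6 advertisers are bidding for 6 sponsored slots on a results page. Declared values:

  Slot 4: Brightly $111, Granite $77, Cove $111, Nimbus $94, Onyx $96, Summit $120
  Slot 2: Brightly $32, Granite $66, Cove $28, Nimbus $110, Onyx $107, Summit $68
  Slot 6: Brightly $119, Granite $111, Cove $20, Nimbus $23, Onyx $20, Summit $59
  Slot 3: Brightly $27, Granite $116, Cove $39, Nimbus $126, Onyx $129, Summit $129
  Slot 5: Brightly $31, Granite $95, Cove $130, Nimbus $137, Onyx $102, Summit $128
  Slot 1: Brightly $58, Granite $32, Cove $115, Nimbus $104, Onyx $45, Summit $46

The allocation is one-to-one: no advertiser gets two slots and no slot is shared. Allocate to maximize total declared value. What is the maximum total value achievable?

Maximum total: $714

Optimal: Brightly→Slot 6 ($119), Granite→Slot 3 ($116), Cove→Slot 1 ($115), Nimbus→Slot 5 ($137), Onyx→Slot 2 ($107), Summit→Slot 4 ($120) — total 119+116+115+137+107+120 = $714.
Row-greedy (each advertiser in turn takes its best remaining slot) gives $617, worse by 97.
Swapping Brightly↔Granite (Brightly→Slot 3 $27, Granite→Slot 6 $111) loses 97.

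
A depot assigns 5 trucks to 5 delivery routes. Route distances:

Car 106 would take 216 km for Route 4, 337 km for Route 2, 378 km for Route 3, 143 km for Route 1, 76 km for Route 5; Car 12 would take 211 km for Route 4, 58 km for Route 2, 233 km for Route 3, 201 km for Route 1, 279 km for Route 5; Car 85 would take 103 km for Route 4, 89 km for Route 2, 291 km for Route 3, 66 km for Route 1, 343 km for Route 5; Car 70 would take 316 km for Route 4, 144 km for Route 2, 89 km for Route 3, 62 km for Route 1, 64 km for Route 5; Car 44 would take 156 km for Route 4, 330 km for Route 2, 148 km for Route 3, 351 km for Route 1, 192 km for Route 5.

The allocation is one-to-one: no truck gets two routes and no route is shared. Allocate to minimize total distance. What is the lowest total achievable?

Min total: 445 km

Optimal: Car 106→Route 5 (76 km), Car 12→Route 2 (58 km), Car 85→Route 1 (66 km), Car 70→Route 3 (89 km), Car 44→Route 4 (156 km) — total 76+58+66+89+156 = 445 km.
Next-best assignment: Car 106→Route 5, Car 12→Route 2, Car 85→Route 4, Car 70→Route 1, Car 44→Route 3 = 447 km.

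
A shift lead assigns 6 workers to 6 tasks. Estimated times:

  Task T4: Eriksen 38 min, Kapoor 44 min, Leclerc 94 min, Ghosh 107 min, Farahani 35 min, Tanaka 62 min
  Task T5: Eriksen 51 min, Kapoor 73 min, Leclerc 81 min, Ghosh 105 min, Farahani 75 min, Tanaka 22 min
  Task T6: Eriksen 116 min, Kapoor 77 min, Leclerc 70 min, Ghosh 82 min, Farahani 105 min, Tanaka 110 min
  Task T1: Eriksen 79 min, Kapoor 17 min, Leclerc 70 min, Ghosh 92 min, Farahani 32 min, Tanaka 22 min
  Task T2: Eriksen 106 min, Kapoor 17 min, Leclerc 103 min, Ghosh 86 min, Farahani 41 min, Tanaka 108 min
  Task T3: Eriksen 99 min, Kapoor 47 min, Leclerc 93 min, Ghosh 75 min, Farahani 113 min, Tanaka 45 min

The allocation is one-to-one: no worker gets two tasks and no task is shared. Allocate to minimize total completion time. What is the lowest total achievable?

Min total: 254 min

Optimal: Eriksen→Task T4 (38 min), Kapoor→Task T2 (17 min), Leclerc→Task T6 (70 min), Ghosh→Task T3 (75 min), Farahani→Task T1 (32 min), Tanaka→Task T5 (22 min) — total 38+17+70+75+32+22 = 254 min.
Row-greedy (each worker in turn takes its cheapest remaining task) gives 263 min, worse by 9.
Next-best assignment: Eriksen→Task T4, Kapoor→Task T1, Leclerc→Task T6, Ghosh→Task T3, Farahani→Task T2, Tanaka→Task T5 = 263 min.
No other one-to-one assignment undercuts 254 min.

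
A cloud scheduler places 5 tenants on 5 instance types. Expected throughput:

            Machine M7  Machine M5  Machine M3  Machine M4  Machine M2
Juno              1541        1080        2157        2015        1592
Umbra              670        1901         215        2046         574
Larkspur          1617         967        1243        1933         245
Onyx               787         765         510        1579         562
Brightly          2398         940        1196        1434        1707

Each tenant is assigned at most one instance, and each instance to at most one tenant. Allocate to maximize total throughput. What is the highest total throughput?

Maximum total: 8961 ops/s

Optimal: Juno→Machine M3 (2157 ops/s), Umbra→Machine M5 (1901 ops/s), Larkspur→Machine M7 (1617 ops/s), Onyx→Machine M4 (1579 ops/s), Brightly→Machine M2 (1707 ops/s) — total 2157+1901+1617+1579+1707 = 8961 ops/s.
Row-greedy (each tenant in turn takes its best remaining instance) gives 8292 ops/s, worse by 669.
Every other assignment is strictly worse.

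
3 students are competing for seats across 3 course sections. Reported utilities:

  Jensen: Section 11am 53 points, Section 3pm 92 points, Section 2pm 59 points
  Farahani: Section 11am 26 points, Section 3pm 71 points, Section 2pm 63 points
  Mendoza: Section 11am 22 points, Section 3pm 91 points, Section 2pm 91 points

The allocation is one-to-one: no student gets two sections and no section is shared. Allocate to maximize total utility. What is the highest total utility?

This is the linear assignment problem.
Optimal: Jensen→Section 11am (53 points), Farahani→Section 3pm (71 points), Mendoza→Section 2pm (91 points) — total 53+71+91 = 215 points.
Next-best assignment: Jensen→Section 3pm, Farahani→Section 11am, Mendoza→Section 2pm = 209 points.

Max total: 215 points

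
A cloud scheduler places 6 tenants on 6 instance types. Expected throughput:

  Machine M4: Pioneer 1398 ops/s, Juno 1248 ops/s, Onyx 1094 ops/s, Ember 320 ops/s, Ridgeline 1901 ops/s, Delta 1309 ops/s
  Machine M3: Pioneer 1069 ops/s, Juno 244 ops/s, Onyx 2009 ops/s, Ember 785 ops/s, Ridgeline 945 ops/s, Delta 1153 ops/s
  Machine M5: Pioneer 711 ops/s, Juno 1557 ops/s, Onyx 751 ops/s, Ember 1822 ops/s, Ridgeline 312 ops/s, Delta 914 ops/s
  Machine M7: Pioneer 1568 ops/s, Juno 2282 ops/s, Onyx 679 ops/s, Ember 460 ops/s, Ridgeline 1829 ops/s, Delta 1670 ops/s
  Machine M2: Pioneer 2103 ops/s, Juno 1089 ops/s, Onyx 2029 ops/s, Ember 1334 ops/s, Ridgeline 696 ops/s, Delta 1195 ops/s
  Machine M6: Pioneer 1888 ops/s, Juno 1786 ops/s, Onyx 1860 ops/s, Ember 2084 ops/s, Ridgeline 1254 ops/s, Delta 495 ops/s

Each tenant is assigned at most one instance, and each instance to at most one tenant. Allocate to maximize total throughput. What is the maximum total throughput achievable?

Maximum total: 11324 ops/s

This is a one-to-one assignment (maximum-weight bipartite matching).
Optimal: Pioneer→Machine M2 (2103 ops/s), Juno→Machine M5 (1557 ops/s), Onyx→Machine M3 (2009 ops/s), Ember→Machine M6 (2084 ops/s), Ridgeline→Machine M4 (1901 ops/s), Delta→Machine M7 (1670 ops/s) — total 2103+1557+2009+2084+1901+1670 = 11324 ops/s.
Row-greedy (each tenant in turn takes its best remaining instance) gives 11293 ops/s, worse by 31.
Next-best assignment: Pioneer→Machine M2, Juno→Machine M7, Onyx→Machine M3, Ember→Machine M6, Ridgeline→Machine M4, Delta→Machine M5 = 11293 ops/s.
Swapping Onyx↔Pioneer (Onyx→Machine M2 2029 ops/s, Pioneer→Machine M3 1069 ops/s) loses 1014.
No other one-to-one assignment exceeds 11324 ops/s.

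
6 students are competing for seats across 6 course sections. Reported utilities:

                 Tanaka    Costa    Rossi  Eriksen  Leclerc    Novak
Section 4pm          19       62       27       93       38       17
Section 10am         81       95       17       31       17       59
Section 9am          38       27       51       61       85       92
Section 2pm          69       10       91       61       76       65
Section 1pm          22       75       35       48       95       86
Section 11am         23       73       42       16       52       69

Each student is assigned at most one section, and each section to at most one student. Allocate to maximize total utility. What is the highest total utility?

Optimal: Tanaka→Section 10am (81 points), Costa→Section 11am (73 points), Rossi→Section 2pm (91 points), Eriksen→Section 4pm (93 points), Leclerc→Section 1pm (95 points), Novak→Section 9am (92 points) — total 81+73+91+93+95+92 = 525 points.
Column-greedy (each section in turn goes to its best remaining student) gives 489 points, worse by 36.
Swapping Rossi↔Eriksen (Rossi→Section 4pm 27 points, Eriksen→Section 2pm 61 points) loses 96.

Max total: 525 points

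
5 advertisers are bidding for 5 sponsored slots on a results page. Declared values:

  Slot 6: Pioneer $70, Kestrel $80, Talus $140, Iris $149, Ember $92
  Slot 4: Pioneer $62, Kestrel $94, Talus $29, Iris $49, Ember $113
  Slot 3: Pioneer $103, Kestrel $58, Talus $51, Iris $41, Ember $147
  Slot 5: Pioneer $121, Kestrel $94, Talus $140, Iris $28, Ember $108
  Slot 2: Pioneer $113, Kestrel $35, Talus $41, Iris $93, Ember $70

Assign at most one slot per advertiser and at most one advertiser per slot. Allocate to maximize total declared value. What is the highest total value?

Optimal: Pioneer→Slot 2 ($113), Kestrel→Slot 4 ($94), Talus→Slot 5 ($140), Iris→Slot 6 ($149), Ember→Slot 3 ($147) — total 113+94+140+149+147 = $643.
Row-greedy (each advertiser in turn takes its best remaining slot) gives $595, worse by 48.
Next-best assignment: Pioneer→Slot 5, Kestrel→Slot 4, Talus→Slot 6, Iris→Slot 2, Ember→Slot 3 = $595.
Checked against all permutations: $643 is optimal.

Maximum total: $643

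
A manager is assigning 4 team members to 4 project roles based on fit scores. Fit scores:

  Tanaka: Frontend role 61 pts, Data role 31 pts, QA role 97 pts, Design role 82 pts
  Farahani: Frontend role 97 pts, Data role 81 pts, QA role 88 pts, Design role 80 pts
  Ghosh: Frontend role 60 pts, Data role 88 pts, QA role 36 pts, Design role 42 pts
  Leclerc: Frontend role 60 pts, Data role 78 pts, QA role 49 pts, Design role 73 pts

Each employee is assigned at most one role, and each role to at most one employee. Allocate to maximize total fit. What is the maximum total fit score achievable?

Maximum total: 355 pts

Optimal: Tanaka→QA role (97 pts), Farahani→Frontend role (97 pts), Ghosh→Data role (88 pts), Leclerc→Design role (73 pts) — total 97+97+88+73 = 355 pts.
Next-best assignment: Tanaka→QA role, Farahani→Design role, Ghosh→Data role, Leclerc→Frontend role = 325 pts.
Swapping Tanaka↔Ghosh (Tanaka→Data role 31 pts, Ghosh→QA role 36 pts) loses 118.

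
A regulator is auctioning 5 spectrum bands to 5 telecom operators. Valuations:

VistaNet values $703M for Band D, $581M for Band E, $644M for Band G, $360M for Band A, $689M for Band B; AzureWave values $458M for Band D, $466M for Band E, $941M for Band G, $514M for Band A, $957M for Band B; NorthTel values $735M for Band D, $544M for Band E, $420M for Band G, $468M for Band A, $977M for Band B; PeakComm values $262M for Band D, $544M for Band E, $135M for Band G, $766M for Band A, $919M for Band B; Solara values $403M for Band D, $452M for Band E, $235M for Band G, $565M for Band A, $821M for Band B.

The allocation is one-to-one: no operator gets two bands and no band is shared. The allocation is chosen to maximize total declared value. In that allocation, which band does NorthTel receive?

Optimal: VistaNet→Band E ($581M), AzureWave→Band G ($941M), NorthTel→Band D ($735M), PeakComm→Band A ($766M), Solara→Band B ($821M) — total 581+941+735+766+821 = $3844M.
Max-entry greedy (repeatedly take the single best remaining cell) gives $3839M, worse by 5.
Next-best assignment: VistaNet→Band D, AzureWave→Band G, NorthTel→Band B, PeakComm→Band A, Solara→Band E = $3839M.
Every other assignment is strictly worse.
NorthTel's own top band is Band B ($977M), but forcing NorthTel→Band B and reassigning the rest optimally gives only $3839M — worse by 5.

NorthTel receives Band D.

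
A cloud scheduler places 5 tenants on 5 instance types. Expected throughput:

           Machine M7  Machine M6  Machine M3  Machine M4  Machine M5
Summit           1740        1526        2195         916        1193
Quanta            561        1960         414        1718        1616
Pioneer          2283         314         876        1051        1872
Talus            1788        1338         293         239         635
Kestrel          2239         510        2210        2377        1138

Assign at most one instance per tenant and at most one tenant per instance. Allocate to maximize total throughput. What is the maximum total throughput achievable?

Optimal: Summit→Machine M3 (2195 ops/s), Quanta→Machine M6 (1960 ops/s), Pioneer→Machine M5 (1872 ops/s), Talus→Machine M7 (1788 ops/s), Kestrel→Machine M4 (2377 ops/s) — total 2195+1960+1872+1788+2377 = 10192 ops/s.
Max-entry greedy (repeatedly take the single best remaining cell) gives 9450 ops/s, worse by 742.
Swapping Pioneer↔Summit (Pioneer→Machine M3 876 ops/s, Summit→Machine M5 1193 ops/s) loses 1998.

Maximum total: 10192 ops/s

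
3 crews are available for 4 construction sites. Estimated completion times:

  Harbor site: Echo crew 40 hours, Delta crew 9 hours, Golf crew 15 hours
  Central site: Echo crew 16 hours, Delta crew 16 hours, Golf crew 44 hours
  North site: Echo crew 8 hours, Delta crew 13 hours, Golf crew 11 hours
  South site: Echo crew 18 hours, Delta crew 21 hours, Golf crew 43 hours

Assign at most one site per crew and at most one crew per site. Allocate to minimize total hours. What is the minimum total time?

Min total: 36 hours

Optimal: Echo crew→Central site (16 hours), Delta crew→Harbor site (9 hours), Golf crew→North site (11 hours) — total 16+9+11 = 36 hours.
Min-entry greedy (repeatedly take the single cheapest remaining cell) gives 60 hours, worse by 24.
Next-best assignment: Echo crew→South site, Delta crew→Harbor site, Golf crew→North site = 38 hours.
Swapping Echo crew↔Golf crew (Echo crew→North site 8 hours, Golf crew→Central site 44 hours) adds 25.
No other one-to-one assignment undercuts 36 hours.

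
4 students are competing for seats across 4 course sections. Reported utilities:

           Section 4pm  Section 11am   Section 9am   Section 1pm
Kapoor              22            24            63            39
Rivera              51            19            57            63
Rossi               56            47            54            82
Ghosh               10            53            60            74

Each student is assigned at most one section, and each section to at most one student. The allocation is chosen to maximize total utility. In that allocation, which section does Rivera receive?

Optimal: Kapoor→Section 9am (63 points), Rivera→Section 4pm (51 points), Rossi→Section 1pm (82 points), Ghosh→Section 11am (53 points) — total 63+51+82+53 = 249 points.
Column-greedy (each section in turn goes to its best remaining student) gives 235 points, worse by 14.
Swapping Ghosh↔Rivera (Ghosh→Section 4pm 10 points, Rivera→Section 11am 19 points) loses 75.
Checked against all permutations: 249 points is optimal.
Rivera's own top section is Section 1pm (63 points), but forcing Rivera→Section 1pm and reassigning the rest optimally gives only 235 points — worse by 14.

Rivera receives Section 4pm.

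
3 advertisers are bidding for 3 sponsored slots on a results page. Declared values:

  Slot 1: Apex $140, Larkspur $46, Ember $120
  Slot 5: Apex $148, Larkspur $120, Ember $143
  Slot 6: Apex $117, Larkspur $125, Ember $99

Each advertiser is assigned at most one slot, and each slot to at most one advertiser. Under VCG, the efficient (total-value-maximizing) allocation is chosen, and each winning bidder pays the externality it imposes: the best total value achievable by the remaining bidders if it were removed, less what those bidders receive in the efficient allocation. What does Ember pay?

Ember pays $8.

Efficient allocation: Apex→Slot 1 ($140), Larkspur→Slot 6 ($125), Ember→Slot 5 ($143); total welfare W = $408.
Ember receives Slot 5 at value $143, so the others get W − 143 = $265.
Without Ember: best allocation of the remaining 2 bidders over all 3 slots is Apex→Slot 5 ($148), Larkspur→Slot 6 ($125), total $273.
VCG payment = (others' best without Ember) − (others' welfare with Ember) = 273 − 265 = $8.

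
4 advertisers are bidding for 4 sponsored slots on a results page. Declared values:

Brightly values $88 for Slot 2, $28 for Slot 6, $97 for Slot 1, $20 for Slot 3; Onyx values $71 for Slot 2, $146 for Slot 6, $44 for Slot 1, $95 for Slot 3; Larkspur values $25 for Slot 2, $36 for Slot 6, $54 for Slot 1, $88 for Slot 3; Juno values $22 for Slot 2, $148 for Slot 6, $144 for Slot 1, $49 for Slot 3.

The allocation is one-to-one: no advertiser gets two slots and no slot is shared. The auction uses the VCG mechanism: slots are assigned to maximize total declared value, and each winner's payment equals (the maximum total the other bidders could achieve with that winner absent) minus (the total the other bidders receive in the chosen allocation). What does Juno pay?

Efficient allocation: Brightly→Slot 2 ($88), Onyx→Slot 6 ($146), Larkspur→Slot 3 ($88), Juno→Slot 1 ($144); total welfare W = $466.
Juno receives Slot 1 at value $144, so the others get W − 144 = $322.
Without Juno: best allocation of the remaining 3 bidders over all 4 slots is Brightly→Slot 1 ($97), Onyx→Slot 6 ($146), Larkspur→Slot 3 ($88), total $331.
VCG payment = (others' best without Juno) − (others' welfare with Juno) = 331 − 322 = $9.

Juno pays $9.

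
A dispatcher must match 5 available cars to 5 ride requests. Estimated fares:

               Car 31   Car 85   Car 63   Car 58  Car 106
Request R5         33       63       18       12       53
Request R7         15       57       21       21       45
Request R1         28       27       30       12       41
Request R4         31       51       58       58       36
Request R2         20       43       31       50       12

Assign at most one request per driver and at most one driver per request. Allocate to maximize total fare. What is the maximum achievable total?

Maximum total: $246

This is the linear assignment problem.
Optimal: Car 31→Request R1 ($28), Car 85→Request R7 ($57), Car 63→Request R4 ($58), Car 58→Request R2 ($50), Car 106→Request R5 ($53) — total 28+57+58+50+53 = $246.
Column-greedy (each request in turn goes to its best remaining driver) gives $216, worse by 30.
Next-best assignment: Car 31→Request R1, Car 85→Request R5, Car 63→Request R4, Car 58→Request R2, Car 106→Request R7 = $244.
No other one-to-one assignment exceeds $246.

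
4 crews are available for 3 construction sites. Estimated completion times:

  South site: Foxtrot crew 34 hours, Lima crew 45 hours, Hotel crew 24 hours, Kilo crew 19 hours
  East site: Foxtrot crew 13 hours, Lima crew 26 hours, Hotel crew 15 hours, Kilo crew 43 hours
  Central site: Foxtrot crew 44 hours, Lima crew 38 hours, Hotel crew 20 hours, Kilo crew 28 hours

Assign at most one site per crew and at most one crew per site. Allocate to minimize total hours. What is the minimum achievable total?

Minimum total: 52 hours

Optimal: Kilo crew→South site (19 hours), Foxtrot crew→East site (13 hours), Hotel crew→Central site (20 hours) — total 19+13+20 = 52 hours.
Row-greedy (each crew in turn takes its cheapest remaining site) gives 75 hours, worse by 23.
Checked against all permutations: 52 hours is optimal.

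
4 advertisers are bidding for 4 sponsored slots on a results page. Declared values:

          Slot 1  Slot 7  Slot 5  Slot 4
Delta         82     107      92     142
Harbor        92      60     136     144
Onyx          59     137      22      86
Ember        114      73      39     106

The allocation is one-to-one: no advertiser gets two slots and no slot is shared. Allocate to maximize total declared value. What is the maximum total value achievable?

Optimal: Delta→Slot 4 ($142), Harbor→Slot 5 ($136), Onyx→Slot 7 ($137), Ember→Slot 1 ($114) — total 142+136+137+114 = $529.
Max-entry greedy (repeatedly take the single best remaining cell) gives $487, worse by 42.

Max total: $529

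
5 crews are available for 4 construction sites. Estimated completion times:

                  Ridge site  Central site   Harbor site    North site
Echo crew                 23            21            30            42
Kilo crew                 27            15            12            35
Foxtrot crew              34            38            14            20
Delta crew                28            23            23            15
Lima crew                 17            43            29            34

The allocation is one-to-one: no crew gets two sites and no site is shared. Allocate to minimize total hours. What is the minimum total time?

Optimal: Lima crew→Ridge site (17 hours), Kilo crew→Central site (15 hours), Foxtrot crew→Harbor site (14 hours), Delta crew→North site (15 hours) — total 17+15+14+15 = 61 hours.
Row-greedy (each crew in turn takes its cheapest remaining site) gives 81 hours, worse by 20.
Next-best assignment: Lima crew→Ridge site, Echo crew→Central site, Kilo crew→Harbor site, Delta crew→North site = 65 hours.
Every other assignment is strictly worse.

Minimum total: 61 hours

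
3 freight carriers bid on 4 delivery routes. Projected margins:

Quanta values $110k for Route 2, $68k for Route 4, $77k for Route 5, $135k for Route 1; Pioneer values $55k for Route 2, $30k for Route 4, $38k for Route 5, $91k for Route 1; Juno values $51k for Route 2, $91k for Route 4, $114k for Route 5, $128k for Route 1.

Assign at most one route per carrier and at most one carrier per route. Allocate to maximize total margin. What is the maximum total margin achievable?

Optimal: Quanta→Route 2 ($110k), Pioneer→Route 1 ($91k), Juno→Route 5 ($114k) — total 110+91+114 = $315k.
Column-greedy (each route in turn goes to its best remaining carrier) gives $239k, worse by 76.
Checked against all permutations: $315k is optimal.

Max total: $315k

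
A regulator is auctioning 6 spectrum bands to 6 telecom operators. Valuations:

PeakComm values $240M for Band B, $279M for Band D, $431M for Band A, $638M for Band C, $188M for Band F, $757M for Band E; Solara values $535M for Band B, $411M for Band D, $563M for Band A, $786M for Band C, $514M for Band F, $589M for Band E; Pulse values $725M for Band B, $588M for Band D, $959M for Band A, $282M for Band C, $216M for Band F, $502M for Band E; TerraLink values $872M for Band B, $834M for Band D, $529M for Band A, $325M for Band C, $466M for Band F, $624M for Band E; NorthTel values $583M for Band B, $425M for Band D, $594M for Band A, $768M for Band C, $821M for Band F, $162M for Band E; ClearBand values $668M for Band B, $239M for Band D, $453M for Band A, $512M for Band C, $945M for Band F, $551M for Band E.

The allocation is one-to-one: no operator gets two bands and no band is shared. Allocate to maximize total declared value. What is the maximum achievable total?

Optimal: PeakComm→Band E ($757M), Solara→Band C ($786M), Pulse→Band A ($959M), TerraLink→Band D ($834M), NorthTel→Band B ($583M), ClearBand→Band F ($945M) — total 757+786+959+834+583+945 = $4864M.
Max-entry greedy (repeatedly take the single best remaining cell) gives $4744M, worse by 120.
Swapping TerraLink↔PeakComm (TerraLink→Band E $624M, PeakComm→Band D $279M) loses 688.

Maximum total: $4864M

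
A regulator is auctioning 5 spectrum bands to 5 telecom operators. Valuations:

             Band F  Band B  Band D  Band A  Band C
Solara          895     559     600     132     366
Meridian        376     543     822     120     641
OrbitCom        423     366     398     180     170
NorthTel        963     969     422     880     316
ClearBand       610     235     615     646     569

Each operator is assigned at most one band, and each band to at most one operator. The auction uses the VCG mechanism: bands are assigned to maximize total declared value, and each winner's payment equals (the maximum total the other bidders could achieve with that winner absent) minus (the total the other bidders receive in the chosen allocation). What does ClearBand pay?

Efficient allocation: Solara→Band F ($895M), Meridian→Band C ($641M), OrbitCom→Band D ($398M), NorthTel→Band B ($969M), ClearBand→Band A ($646M); total welfare W = $3549M.
ClearBand receives Band A at value $646M, so the others get W − 646 = $2903M.
Without ClearBand: best allocation of the remaining 4 bidders over all 5 bands is Solara→Band F ($895M), Meridian→Band D ($822M), OrbitCom→Band B ($366M), NorthTel→Band A ($880M), total $2963M.
VCG payment = (others' best without ClearBand) − (others' welfare with ClearBand) = 2963 − 2903 = $60M.

ClearBand pays $60M.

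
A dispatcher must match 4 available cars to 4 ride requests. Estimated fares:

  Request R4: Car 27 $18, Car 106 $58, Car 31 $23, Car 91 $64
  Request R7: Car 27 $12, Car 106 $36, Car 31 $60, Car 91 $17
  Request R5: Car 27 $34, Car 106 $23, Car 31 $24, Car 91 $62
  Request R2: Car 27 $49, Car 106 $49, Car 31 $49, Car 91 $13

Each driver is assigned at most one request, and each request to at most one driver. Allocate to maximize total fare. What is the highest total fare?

Maximum total: $229

Optimal: Car 27→Request R2 ($49), Car 106→Request R4 ($58), Car 31→Request R7 ($60), Car 91→Request R5 ($62) — total 49+58+60+62 = $229.
Column-greedy (each request in turn goes to its best remaining driver) gives $207, worse by 22.
Next-best assignment: Car 27→Request R5, Car 106→Request R2, Car 31→Request R7, Car 91→Request R4 = $207.
Swapping Car 31↔Car 106 (Car 31→Request R4 $23, Car 106→Request R7 $36) loses 59.
Every other assignment is strictly worse.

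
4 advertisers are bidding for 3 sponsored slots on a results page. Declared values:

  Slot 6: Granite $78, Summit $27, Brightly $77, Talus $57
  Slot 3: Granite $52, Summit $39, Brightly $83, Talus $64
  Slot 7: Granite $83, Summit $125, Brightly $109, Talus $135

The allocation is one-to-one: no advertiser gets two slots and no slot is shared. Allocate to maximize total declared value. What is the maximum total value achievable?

This is a one-to-one assignment (maximum-weight bipartite matching).
Optimal: Granite→Slot 6 ($78), Brightly→Slot 3 ($83), Talus→Slot 7 ($135) — total 78+83+135 = $296.
Row-greedy (each advertiser in turn takes its best remaining slot) gives $199, worse by 97.
Swapping Brightly↔Granite (Brightly→Slot 6 $77, Granite→Slot 3 $52) loses 32.
Checked against all permutations: $296 is optimal.

Max total: $296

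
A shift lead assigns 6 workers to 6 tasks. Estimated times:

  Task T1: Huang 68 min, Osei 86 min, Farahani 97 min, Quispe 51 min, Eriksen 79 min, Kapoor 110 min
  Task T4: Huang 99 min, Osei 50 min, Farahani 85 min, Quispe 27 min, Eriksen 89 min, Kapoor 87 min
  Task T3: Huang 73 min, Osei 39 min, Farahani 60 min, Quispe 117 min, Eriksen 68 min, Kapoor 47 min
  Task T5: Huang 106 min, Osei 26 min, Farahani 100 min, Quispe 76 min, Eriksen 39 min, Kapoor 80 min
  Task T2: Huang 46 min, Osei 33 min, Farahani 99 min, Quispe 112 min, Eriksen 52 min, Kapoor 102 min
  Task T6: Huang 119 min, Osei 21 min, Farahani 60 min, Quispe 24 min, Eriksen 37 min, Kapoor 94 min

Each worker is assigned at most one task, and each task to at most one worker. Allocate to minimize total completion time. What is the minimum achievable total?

Optimal: Huang→Task T1 (68 min), Osei→Task T2 (33 min), Farahani→Task T6 (60 min), Quispe→Task T4 (27 min), Eriksen→Task T5 (39 min), Kapoor→Task T3 (47 min) — total 68+33+60+27+39+47 = 274 min.
Column-greedy (each task in turn goes to its cheapest remaining worker) gives 293 min, worse by 19.
Next-best assignment: Huang→Task T2, Osei→Task T6, Farahani→Task T1, Quispe→Task T4, Eriksen→Task T5, Kapoor→Task T3 = 277 min.

Minimum total: 274 min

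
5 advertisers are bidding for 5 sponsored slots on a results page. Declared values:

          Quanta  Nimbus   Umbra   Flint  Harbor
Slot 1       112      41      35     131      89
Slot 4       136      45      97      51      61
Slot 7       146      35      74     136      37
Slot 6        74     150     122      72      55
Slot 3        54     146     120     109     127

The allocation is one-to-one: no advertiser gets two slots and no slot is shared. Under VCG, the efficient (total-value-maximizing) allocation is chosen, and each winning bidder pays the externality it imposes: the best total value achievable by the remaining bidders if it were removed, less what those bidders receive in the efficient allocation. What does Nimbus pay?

Nimbus pays $25.

Efficient allocation: Quanta→Slot 7 ($146), Nimbus→Slot 6 ($150), Umbra→Slot 4 ($97), Flint→Slot 1 ($131), Harbor→Slot 3 ($127); total welfare W = $651.
Nimbus receives Slot 6 at value $150, so the others get W − 150 = $501.
Without Nimbus: best allocation of the remaining 4 bidders over all 5 slots is Quanta→Slot 7 ($146), Umbra→Slot 6 ($122), Flint→Slot 1 ($131), Harbor→Slot 3 ($127), total $526.
VCG payment = (others' best without Nimbus) − (others' welfare with Nimbus) = 526 − 501 = $25.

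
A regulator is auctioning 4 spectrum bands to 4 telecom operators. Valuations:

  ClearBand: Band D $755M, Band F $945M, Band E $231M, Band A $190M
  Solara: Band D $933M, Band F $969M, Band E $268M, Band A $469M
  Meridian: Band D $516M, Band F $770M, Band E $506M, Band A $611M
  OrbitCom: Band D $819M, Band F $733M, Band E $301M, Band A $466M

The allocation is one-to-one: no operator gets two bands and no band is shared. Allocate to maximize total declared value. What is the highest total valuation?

Optimal: ClearBand→Band F ($945M), Solara→Band D ($933M), Meridian→Band E ($506M), OrbitCom→Band A ($466M) — total 945+933+506+466 = $2850M.
Row-greedy (each operator in turn takes its best remaining band) gives $2790M, worse by 60.
Swapping Meridian↔ClearBand (Meridian→Band F $770M, ClearBand→Band E $231M) loses 450.
Every other assignment is strictly worse.

Max total: $2850M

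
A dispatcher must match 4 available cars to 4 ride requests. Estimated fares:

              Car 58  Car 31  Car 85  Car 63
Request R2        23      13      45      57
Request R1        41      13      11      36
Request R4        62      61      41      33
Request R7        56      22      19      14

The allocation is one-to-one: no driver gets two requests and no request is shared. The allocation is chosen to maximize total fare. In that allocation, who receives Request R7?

This is a one-to-one assignment (maximum-weight bipartite matching).
Optimal: Car 58→Request R7 ($56), Car 31→Request R4 ($61), Car 85→Request R2 ($45), Car 63→Request R1 ($36) — total 56+61+45+36 = $198.
Row-greedy (each driver in turn takes its best remaining request) gives $165, worse by 33.
Car 58's own top request is Request R4 ($62), but forcing Car 58→Request R4 and reassigning the rest optimally gives only $165 — worse by 33.

Car 58 receives Request R7.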